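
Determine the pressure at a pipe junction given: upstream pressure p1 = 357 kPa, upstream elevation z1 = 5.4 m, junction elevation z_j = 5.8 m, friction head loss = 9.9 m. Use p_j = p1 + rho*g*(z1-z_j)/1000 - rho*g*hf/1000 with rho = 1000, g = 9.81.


Junction pressure: p_j = p1 + rho*g*(z1 - z_j)/1000 - rho*g*hf/1000.
Elevation term = 1000*9.81*(5.4 - 5.8)/1000 = -3.924 kPa.
Friction term = 1000*9.81*9.9/1000 = 97.119 kPa.
p_j = 357 + -3.924 - 97.119 = 255.96 kPa.

255.96


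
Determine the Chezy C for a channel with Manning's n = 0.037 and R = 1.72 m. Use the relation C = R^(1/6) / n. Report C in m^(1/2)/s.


The Chezy coefficient relates to Manning's n through C = R^(1/6) / n.
R^(1/6) = 1.72^(1/6) = 1.094598.
C = 1.094598 / 0.037 = 29.58 m^(1/2)/s.

29.58


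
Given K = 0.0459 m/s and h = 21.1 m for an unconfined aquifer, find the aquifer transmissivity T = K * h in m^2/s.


Transmissivity is defined as T = K * h.
T = 0.0459 * 21.1
  = 0.9685 m^2/s.

0.9685


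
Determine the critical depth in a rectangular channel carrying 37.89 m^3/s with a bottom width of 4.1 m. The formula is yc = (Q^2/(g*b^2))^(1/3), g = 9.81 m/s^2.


Using yc = (Q^2 / (g * b^2))^(1/3):
Q^2 = 37.89^2 = 1435.65.
g * b^2 = 9.81 * 4.1^2 = 9.81 * 16.81 = 164.91.
Q^2 / (g*b^2) = 1435.65 / 164.91 = 8.7057.
yc = 8.7057^(1/3) = 2.0572 m.

2.0572


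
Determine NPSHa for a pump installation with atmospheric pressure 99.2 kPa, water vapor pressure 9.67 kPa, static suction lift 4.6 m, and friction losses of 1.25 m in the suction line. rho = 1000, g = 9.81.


NPSHa = p_atm/(rho*g) - z_s - hf_s - p_vap/(rho*g).
p_atm/(rho*g) = 99.2*1000 / (1000*9.81) = 10.112 m.
p_vap/(rho*g) = 9.67*1000 / (1000*9.81) = 0.986 m.
NPSHa = 10.112 - 4.6 - 1.25 - 0.986
      = 3.28 m.

3.28


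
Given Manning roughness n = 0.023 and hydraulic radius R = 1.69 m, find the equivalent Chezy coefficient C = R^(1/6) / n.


The Chezy coefficient relates to Manning's n through C = R^(1/6) / n.
R^(1/6) = 1.69^(1/6) = 1.091393.
C = 1.091393 / 0.023 = 47.45 m^(1/2)/s.

47.45


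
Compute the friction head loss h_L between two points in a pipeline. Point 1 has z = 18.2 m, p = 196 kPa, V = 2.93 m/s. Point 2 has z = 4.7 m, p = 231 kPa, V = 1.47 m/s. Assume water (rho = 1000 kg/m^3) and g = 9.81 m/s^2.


Total head at each section: H = z + p/(rho*g) + V^2/(2g).
H1 = 18.2 + 196*1000/(1000*9.81) + 2.93^2/(2*9.81)
   = 18.2 + 19.98 + 0.4376
   = 38.617 m.
H2 = 4.7 + 231*1000/(1000*9.81) + 1.47^2/(2*9.81)
   = 4.7 + 23.547 + 0.1101
   = 28.358 m.
h_L = H1 - H2 = 38.617 - 28.358 = 10.26 m.

10.26


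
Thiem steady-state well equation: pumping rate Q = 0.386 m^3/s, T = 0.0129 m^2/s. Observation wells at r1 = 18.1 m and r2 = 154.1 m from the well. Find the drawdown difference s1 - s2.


Thiem equation: s1 - s2 = Q/(2*pi*T) * ln(r2/r1).
ln(r2/r1) = ln(154.1/18.1) = 2.1417.
Q/(2*pi*T) = 0.386 / (2*pi*0.0129) = 0.386 / 0.0811 = 4.7623.
s1 - s2 = 4.7623 * 2.1417 = 10.1994 m.

10.1994


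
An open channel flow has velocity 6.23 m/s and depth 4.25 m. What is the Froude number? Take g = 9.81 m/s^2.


The Froude number is defined as Fr = V / sqrt(g*y).
g*y = 9.81 * 4.25 = 41.6925.
sqrt(g*y) = sqrt(41.6925) = 6.457.
Fr = 6.23 / 6.457 = 0.9648.

0.9648


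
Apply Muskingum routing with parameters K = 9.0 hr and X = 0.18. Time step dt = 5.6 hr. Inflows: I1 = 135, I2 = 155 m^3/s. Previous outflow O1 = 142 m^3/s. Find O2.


Muskingum coefficients:
denom = 2*K*(1-X) + dt = 2*9.0*(1-0.18) + 5.6 = 20.36.
C0 = (dt - 2*K*X)/denom = (5.6 - 2*9.0*0.18)/20.36 = 0.1159.
C1 = (dt + 2*K*X)/denom = (5.6 + 2*9.0*0.18)/20.36 = 0.4342.
C2 = (2*K*(1-X) - dt)/denom = 0.4499.
O2 = C0*I2 + C1*I1 + C2*O1
   = 0.1159*155 + 0.4342*135 + 0.4499*142
   = 140.47 m^3/s.

140.47


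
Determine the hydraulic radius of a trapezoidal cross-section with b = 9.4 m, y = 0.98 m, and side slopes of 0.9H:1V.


For a trapezoidal section with side slope z:
A = (b + z*y)*y = (9.4 + 0.9*0.98)*0.98 = 10.076 m^2.
P = b + 2*y*sqrt(1 + z^2) = 9.4 + 2*0.98*sqrt(1 + 0.9^2) = 12.037 m.
R = A/P = 10.076 / 12.037 = 0.8371 m.

0.8371


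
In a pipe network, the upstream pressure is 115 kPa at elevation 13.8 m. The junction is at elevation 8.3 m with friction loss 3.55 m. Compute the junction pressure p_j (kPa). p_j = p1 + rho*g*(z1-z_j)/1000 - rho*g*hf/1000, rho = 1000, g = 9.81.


Junction pressure: p_j = p1 + rho*g*(z1 - z_j)/1000 - rho*g*hf/1000.
Elevation term = 1000*9.81*(13.8 - 8.3)/1000 = 53.955 kPa.
Friction term = 1000*9.81*3.55/1000 = 34.825 kPa.
p_j = 115 + 53.955 - 34.825 = 134.13 kPa.

134.13


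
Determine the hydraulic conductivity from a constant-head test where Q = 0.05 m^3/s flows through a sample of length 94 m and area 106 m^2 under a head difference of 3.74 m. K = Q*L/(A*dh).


From K = Q*L / (A*dh):
Numerator: Q*L = 0.05 * 94 = 4.7.
Denominator: A*dh = 106 * 3.74 = 396.44.
K = 4.7 / 396.44 = 0.011856 m/s.

0.011856


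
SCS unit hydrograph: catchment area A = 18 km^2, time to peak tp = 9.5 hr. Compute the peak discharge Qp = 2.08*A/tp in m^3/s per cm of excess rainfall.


SCS formula: Qp = 2.08 * A / tp.
Qp = 2.08 * 18 / 9.5
   = 37.44 / 9.5
   = 3.94 m^3/s per cm.

3.94


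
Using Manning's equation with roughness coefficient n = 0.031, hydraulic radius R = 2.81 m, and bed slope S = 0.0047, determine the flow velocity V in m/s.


Manning's equation gives V = (1/n) * R^(2/3) * S^(1/2).
First, compute R^(2/3) = 2.81^(2/3) = 1.9913.
Next, S^(1/2) = 0.0047^(1/2) = 0.068557.
Then 1/n = 1/0.031 = 32.26.
V = 32.26 * 1.9913 * 0.068557 = 4.4038 m/s.

4.4038


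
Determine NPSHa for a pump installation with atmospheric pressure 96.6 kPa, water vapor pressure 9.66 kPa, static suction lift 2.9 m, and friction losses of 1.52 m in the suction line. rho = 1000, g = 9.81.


NPSHa = p_atm/(rho*g) - z_s - hf_s - p_vap/(rho*g).
p_atm/(rho*g) = 96.6*1000 / (1000*9.81) = 9.847 m.
p_vap/(rho*g) = 9.66*1000 / (1000*9.81) = 0.985 m.
NPSHa = 9.847 - 2.9 - 1.52 - 0.985
      = 4.44 m.

4.44


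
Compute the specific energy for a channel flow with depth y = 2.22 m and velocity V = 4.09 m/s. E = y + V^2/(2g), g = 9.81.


Specific energy E = y + V^2/(2g).
Velocity head = V^2/(2g) = 4.09^2 / (2*9.81) = 16.7281 / 19.62 = 0.8526 m.
E = 2.22 + 0.8526 = 3.0726 m.

3.0726


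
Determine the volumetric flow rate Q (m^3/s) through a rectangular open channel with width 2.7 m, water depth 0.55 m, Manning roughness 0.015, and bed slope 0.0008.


For a rectangular channel, the cross-sectional area A = b * y = 2.7 * 0.55 = 1.49 m^2.
The wetted perimeter P = b + 2y = 2.7 + 2*0.55 = 3.8 m.
Hydraulic radius R = A/P = 1.49/3.8 = 0.3908 m.
Velocity V = (1/n)*R^(2/3)*S^(1/2) = (1/0.015)*0.3908^(2/3)*0.0008^(1/2) = 1.0079 m/s.
Discharge Q = A * V = 1.49 * 1.0079 = 1.497 m^3/s.

1.497


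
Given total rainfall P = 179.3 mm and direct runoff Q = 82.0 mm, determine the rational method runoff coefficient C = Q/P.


The runoff coefficient C = runoff depth / rainfall depth.
C = 82.0 / 179.3
  = 0.4573.

0.4573


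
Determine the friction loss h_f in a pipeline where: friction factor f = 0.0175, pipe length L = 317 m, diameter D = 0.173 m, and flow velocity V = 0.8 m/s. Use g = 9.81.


Darcy-Weisbach equation: h_f = f * (L/D) * V^2/(2g).
f * L/D = 0.0175 * 317/0.173 = 32.0665.
V^2/(2g) = 0.8^2 / (2*9.81) = 0.64 / 19.62 = 0.0326 m.
h_f = 32.0665 * 0.0326 = 1.046 m.

1.046


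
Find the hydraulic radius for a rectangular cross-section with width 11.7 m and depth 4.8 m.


For a rectangular section:
Flow area A = b * y = 11.7 * 4.8 = 56.16 m^2.
Wetted perimeter P = b + 2y = 11.7 + 2*4.8 = 21.3 m.
Hydraulic radius R = A/P = 56.16 / 21.3 = 2.6366 m.

2.6366


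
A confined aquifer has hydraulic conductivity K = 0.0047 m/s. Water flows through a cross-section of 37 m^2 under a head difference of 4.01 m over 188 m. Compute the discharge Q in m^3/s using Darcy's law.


Darcy's law: Q = K * A * i, where i = dh/L.
Hydraulic gradient i = 4.01 / 188 = 0.02133.
Q = 0.0047 * 37 * 0.02133
  = 0.0037 m^3/s.

0.0037


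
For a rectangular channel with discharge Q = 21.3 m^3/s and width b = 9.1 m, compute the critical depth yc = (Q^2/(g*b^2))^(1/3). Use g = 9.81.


Using yc = (Q^2 / (g * b^2))^(1/3):
Q^2 = 21.3^2 = 453.69.
g * b^2 = 9.81 * 9.1^2 = 9.81 * 82.81 = 812.37.
Q^2 / (g*b^2) = 453.69 / 812.37 = 0.5585.
yc = 0.5585^(1/3) = 0.8235 m.

0.8235


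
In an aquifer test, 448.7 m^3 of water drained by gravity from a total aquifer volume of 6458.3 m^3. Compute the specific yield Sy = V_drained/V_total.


Specific yield Sy = Volume drained / Total volume.
Sy = 448.7 / 6458.3
   = 0.0695.

0.0695


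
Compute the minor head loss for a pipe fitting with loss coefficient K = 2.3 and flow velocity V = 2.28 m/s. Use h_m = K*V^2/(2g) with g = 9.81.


Minor loss formula: h_m = K * V^2/(2g).
V^2 = 2.28^2 = 5.1984.
V^2/(2g) = 5.1984 / 19.62 = 0.265 m.
h_m = 2.3 * 0.265 = 0.6094 m.

0.6094


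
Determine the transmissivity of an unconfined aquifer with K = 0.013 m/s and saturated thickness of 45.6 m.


Transmissivity is defined as T = K * h.
T = 0.013 * 45.6
  = 0.5928 m^2/s.

0.5928


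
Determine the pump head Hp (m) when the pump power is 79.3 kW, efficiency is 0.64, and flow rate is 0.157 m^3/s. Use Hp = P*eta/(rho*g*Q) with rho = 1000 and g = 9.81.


Pump head formula: Hp = P * eta / (rho * g * Q).
Numerator: P * eta = 79.3 * 1000 * 0.64 = 50752.0 W.
Denominator: rho * g * Q = 1000 * 9.81 * 0.157 = 1540.17.
Hp = 50752.0 / 1540.17 = 32.95 m.

32.95


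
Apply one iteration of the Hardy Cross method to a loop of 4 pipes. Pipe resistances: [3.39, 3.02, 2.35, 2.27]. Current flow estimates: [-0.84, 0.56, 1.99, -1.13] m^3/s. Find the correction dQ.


Numerator terms (r*Q*|Q|): 3.39*-0.84*|-0.84| = -2.392; 3.02*0.56*|0.56| = 0.9471; 2.35*1.99*|1.99| = 9.3062; 2.27*-1.13*|-1.13| = -2.8986.
Sum of numerator = 4.9628.
Denominator terms (r*|Q|): 3.39*|-0.84| = 2.8476; 3.02*|0.56| = 1.6912; 2.35*|1.99| = 4.6765; 2.27*|-1.13| = 2.5651.
2 * sum of denominator = 2 * 11.7804 = 23.5608.
dQ = -4.9628 / 23.5608 = -0.2106 m^3/s.

-0.2106


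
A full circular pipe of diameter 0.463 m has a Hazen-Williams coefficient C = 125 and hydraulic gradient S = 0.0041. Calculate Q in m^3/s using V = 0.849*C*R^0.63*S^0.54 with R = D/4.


For a full circular pipe, R = D/4 = 0.463/4 = 0.1158 m.
V = 0.849 * 125 * 0.1158^0.63 * 0.0041^0.54
  = 0.849 * 125 * 0.25705 * 0.051393
  = 1.402 m/s.
Pipe area A = pi*D^2/4 = pi*0.463^2/4 = 0.1684 m^2.
Q = A * V = 0.1684 * 1.402 = 0.236 m^3/s.

0.236


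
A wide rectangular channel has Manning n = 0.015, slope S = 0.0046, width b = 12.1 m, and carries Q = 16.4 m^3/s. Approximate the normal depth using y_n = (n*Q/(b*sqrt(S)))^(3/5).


We use the wide-channel approximation y_n = (n*Q/(b*sqrt(S)))^(3/5).
sqrt(S) = sqrt(0.0046) = 0.067823.
Numerator: n*Q = 0.015 * 16.4 = 0.246.
Denominator: b*sqrt(S) = 12.1 * 0.067823 = 0.820658.
arg = 0.2998.
y_n = 0.2998^(3/5) = 0.4854 m.

0.4854


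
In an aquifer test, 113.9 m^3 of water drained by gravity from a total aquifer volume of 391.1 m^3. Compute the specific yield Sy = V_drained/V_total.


Specific yield Sy = Volume drained / Total volume.
Sy = 113.9 / 391.1
   = 0.2912.

0.2912


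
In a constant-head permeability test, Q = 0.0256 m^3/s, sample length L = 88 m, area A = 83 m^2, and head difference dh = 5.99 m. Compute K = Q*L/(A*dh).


From K = Q*L / (A*dh):
Numerator: Q*L = 0.0256 * 88 = 2.2528.
Denominator: A*dh = 83 * 5.99 = 497.17.
K = 2.2528 / 497.17 = 0.004531 m/s.

0.004531


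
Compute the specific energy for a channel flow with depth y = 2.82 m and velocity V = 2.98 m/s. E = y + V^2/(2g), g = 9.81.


Specific energy E = y + V^2/(2g).
Velocity head = V^2/(2g) = 2.98^2 / (2*9.81) = 8.8804 / 19.62 = 0.4526 m.
E = 2.82 + 0.4526 = 3.2726 m.

3.2726


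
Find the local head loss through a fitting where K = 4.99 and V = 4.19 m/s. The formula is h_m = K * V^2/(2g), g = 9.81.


Minor loss formula: h_m = K * V^2/(2g).
V^2 = 4.19^2 = 17.5561.
V^2/(2g) = 17.5561 / 19.62 = 0.8948 m.
h_m = 4.99 * 0.8948 = 4.4651 m.

4.4651


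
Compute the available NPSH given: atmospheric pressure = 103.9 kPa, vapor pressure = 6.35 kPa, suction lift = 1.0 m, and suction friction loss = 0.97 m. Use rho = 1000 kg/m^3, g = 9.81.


NPSHa = p_atm/(rho*g) - z_s - hf_s - p_vap/(rho*g).
p_atm/(rho*g) = 103.9*1000 / (1000*9.81) = 10.591 m.
p_vap/(rho*g) = 6.35*1000 / (1000*9.81) = 0.647 m.
NPSHa = 10.591 - 1.0 - 0.97 - 0.647
      = 7.97 m.

7.97


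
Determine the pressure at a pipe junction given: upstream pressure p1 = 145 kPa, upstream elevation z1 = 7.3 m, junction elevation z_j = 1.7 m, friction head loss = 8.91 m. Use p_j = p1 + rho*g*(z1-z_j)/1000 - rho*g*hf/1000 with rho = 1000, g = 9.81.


Junction pressure: p_j = p1 + rho*g*(z1 - z_j)/1000 - rho*g*hf/1000.
Elevation term = 1000*9.81*(7.3 - 1.7)/1000 = 54.936 kPa.
Friction term = 1000*9.81*8.91/1000 = 87.407 kPa.
p_j = 145 + 54.936 - 87.407 = 112.53 kPa.

112.53


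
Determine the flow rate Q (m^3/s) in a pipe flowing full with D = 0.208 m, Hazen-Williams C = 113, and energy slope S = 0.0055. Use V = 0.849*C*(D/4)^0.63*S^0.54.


For a full circular pipe, R = D/4 = 0.208/4 = 0.052 m.
V = 0.849 * 113 * 0.052^0.63 * 0.0055^0.54
  = 0.849 * 113 * 0.155268 * 0.060228
  = 0.8971 m/s.
Pipe area A = pi*D^2/4 = pi*0.208^2/4 = 0.034 m^2.
Q = A * V = 0.034 * 0.8971 = 0.0305 m^3/s.

0.0305


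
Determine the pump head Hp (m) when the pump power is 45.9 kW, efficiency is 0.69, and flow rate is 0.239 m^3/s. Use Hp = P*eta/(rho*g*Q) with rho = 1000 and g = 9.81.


Pump head formula: Hp = P * eta / (rho * g * Q).
Numerator: P * eta = 45.9 * 1000 * 0.69 = 31671.0 W.
Denominator: rho * g * Q = 1000 * 9.81 * 0.239 = 2344.59.
Hp = 31671.0 / 2344.59 = 13.51 m.

13.51


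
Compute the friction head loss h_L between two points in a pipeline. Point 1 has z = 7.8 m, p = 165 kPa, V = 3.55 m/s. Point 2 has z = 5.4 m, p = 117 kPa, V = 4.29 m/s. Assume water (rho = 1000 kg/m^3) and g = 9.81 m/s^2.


Total head at each section: H = z + p/(rho*g) + V^2/(2g).
H1 = 7.8 + 165*1000/(1000*9.81) + 3.55^2/(2*9.81)
   = 7.8 + 16.82 + 0.6423
   = 25.262 m.
H2 = 5.4 + 117*1000/(1000*9.81) + 4.29^2/(2*9.81)
   = 5.4 + 11.927 + 0.938
   = 18.265 m.
h_L = H1 - H2 = 25.262 - 18.265 = 6.997 m.

6.997


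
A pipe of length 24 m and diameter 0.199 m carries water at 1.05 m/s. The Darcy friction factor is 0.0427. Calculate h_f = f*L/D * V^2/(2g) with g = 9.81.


Darcy-Weisbach equation: h_f = f * (L/D) * V^2/(2g).
f * L/D = 0.0427 * 24/0.199 = 5.1497.
V^2/(2g) = 1.05^2 / (2*9.81) = 1.1025 / 19.62 = 0.0562 m.
h_f = 5.1497 * 0.0562 = 0.289 m.

0.289


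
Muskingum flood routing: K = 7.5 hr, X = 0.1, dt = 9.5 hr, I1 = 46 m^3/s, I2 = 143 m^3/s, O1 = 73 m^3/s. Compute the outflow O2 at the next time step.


Muskingum coefficients:
denom = 2*K*(1-X) + dt = 2*7.5*(1-0.1) + 9.5 = 23.0.
C0 = (dt - 2*K*X)/denom = (9.5 - 2*7.5*0.1)/23.0 = 0.3478.
C1 = (dt + 2*K*X)/denom = (9.5 + 2*7.5*0.1)/23.0 = 0.4783.
C2 = (2*K*(1-X) - dt)/denom = 0.1739.
O2 = C0*I2 + C1*I1 + C2*O1
   = 0.3478*143 + 0.4783*46 + 0.1739*73
   = 84.43 m^3/s.

84.43


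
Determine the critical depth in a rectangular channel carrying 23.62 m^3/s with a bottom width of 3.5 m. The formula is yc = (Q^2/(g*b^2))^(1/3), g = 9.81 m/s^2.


Using yc = (Q^2 / (g * b^2))^(1/3):
Q^2 = 23.62^2 = 557.9.
g * b^2 = 9.81 * 3.5^2 = 9.81 * 12.25 = 120.17.
Q^2 / (g*b^2) = 557.9 / 120.17 = 4.6426.
yc = 4.6426^(1/3) = 1.6682 m.

1.6682


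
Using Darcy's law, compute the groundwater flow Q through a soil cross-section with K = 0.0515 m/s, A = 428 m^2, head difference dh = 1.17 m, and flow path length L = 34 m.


Darcy's law: Q = K * A * i, where i = dh/L.
Hydraulic gradient i = 1.17 / 34 = 0.034412.
Q = 0.0515 * 428 * 0.034412
  = 0.7585 m^3/s.

0.7585


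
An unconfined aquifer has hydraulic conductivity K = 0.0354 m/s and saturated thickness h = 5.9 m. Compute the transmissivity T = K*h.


Transmissivity is defined as T = K * h.
T = 0.0354 * 5.9
  = 0.2089 m^2/s.

0.2089


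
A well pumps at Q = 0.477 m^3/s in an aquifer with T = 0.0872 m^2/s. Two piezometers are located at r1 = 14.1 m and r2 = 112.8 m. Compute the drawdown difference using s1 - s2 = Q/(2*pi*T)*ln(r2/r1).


Thiem equation: s1 - s2 = Q/(2*pi*T) * ln(r2/r1).
ln(r2/r1) = ln(112.8/14.1) = 2.0794.
Q/(2*pi*T) = 0.477 / (2*pi*0.0872) = 0.477 / 0.5479 = 0.8706.
s1 - s2 = 0.8706 * 2.0794 = 1.8104 m.

1.8104


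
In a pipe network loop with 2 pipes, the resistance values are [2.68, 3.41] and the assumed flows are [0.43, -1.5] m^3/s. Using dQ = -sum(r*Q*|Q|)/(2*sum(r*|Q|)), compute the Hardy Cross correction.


Numerator terms (r*Q*|Q|): 2.68*0.43*|0.43| = 0.4955; 3.41*-1.5*|-1.5| = -7.6725.
Sum of numerator = -7.177.
Denominator terms (r*|Q|): 2.68*|0.43| = 1.1524; 3.41*|-1.5| = 5.115.
2 * sum of denominator = 2 * 6.2674 = 12.5348.
dQ = --7.177 / 12.5348 = 0.5726 m^3/s.

0.5726


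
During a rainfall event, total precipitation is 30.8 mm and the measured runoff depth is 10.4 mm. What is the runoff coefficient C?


The runoff coefficient C = runoff depth / rainfall depth.
C = 10.4 / 30.8
  = 0.3377.

0.3377


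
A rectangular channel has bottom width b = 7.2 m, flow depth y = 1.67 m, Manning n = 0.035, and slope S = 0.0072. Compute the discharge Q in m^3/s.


For a rectangular channel, the cross-sectional area A = b * y = 7.2 * 1.67 = 12.02 m^2.
The wetted perimeter P = b + 2y = 7.2 + 2*1.67 = 10.54 m.
Hydraulic radius R = A/P = 12.02/10.54 = 1.1408 m.
Velocity V = (1/n)*R^(2/3)*S^(1/2) = (1/0.035)*1.1408^(2/3)*0.0072^(1/2) = 2.6469 m/s.
Discharge Q = A * V = 12.02 * 2.6469 = 31.826 m^3/s.

31.826


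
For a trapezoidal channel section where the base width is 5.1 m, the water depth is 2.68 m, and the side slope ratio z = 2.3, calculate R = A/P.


For a trapezoidal section with side slope z:
A = (b + z*y)*y = (5.1 + 2.3*2.68)*2.68 = 30.188 m^2.
P = b + 2*y*sqrt(1 + z^2) = 5.1 + 2*2.68*sqrt(1 + 2.3^2) = 18.543 m.
R = A/P = 30.188 / 18.543 = 1.628 m.

1.628


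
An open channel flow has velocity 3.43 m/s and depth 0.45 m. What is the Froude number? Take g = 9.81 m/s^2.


The Froude number is defined as Fr = V / sqrt(g*y).
g*y = 9.81 * 0.45 = 4.4145.
sqrt(g*y) = sqrt(4.4145) = 2.1011.
Fr = 3.43 / 2.1011 = 1.6325.

1.6325


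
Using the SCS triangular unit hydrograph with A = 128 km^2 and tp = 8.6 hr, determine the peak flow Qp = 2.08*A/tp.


SCS formula: Qp = 2.08 * A / tp.
Qp = 2.08 * 128 / 8.6
   = 266.24 / 8.6
   = 30.96 m^3/s per cm.

30.96


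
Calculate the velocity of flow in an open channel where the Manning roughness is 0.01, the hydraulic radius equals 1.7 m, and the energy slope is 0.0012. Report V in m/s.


Manning's equation gives V = (1/n) * R^(2/3) * S^(1/2).
First, compute R^(2/3) = 1.7^(2/3) = 1.4244.
Next, S^(1/2) = 0.0012^(1/2) = 0.034641.
Then 1/n = 1/0.01 = 100.0.
V = 100.0 * 1.4244 * 0.034641 = 4.9343 m/s.

4.9343


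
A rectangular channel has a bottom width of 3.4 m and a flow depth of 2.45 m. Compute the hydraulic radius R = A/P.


For a rectangular section:
Flow area A = b * y = 3.4 * 2.45 = 8.33 m^2.
Wetted perimeter P = b + 2y = 3.4 + 2*2.45 = 8.3 m.
Hydraulic radius R = A/P = 8.33 / 8.3 = 1.0036 m.

1.0036


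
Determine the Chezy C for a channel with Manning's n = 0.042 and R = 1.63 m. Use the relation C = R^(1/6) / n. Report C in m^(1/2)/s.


The Chezy coefficient relates to Manning's n through C = R^(1/6) / n.
R^(1/6) = 1.63^(1/6) = 1.084837.
C = 1.084837 / 0.042 = 25.83 m^(1/2)/s.

25.83


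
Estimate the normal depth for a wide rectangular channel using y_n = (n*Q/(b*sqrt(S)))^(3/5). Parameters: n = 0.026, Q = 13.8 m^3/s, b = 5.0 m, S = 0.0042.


We use the wide-channel approximation y_n = (n*Q/(b*sqrt(S)))^(3/5).
sqrt(S) = sqrt(0.0042) = 0.064807.
Numerator: n*Q = 0.026 * 13.8 = 0.3588.
Denominator: b*sqrt(S) = 5.0 * 0.064807 = 0.324035.
arg = 1.1073.
y_n = 1.1073^(3/5) = 1.0631 m.

1.0631


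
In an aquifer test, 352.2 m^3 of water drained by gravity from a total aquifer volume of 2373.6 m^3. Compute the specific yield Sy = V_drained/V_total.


Specific yield Sy = Volume drained / Total volume.
Sy = 352.2 / 2373.6
   = 0.1484.

0.1484


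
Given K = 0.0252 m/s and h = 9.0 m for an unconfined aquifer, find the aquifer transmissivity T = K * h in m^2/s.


Transmissivity is defined as T = K * h.
T = 0.0252 * 9.0
  = 0.2268 m^2/s.

0.2268


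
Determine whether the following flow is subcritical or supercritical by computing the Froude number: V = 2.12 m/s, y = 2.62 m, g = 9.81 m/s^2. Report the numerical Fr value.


The Froude number is defined as Fr = V / sqrt(g*y).
g*y = 9.81 * 2.62 = 25.7022.
sqrt(g*y) = sqrt(25.7022) = 5.0697.
Fr = 2.12 / 5.0697 = 0.4182.
Since Fr < 1, the flow is subcritical.

0.4182


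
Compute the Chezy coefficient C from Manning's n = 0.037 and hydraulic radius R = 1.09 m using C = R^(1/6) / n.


The Chezy coefficient relates to Manning's n through C = R^(1/6) / n.
R^(1/6) = 1.09^(1/6) = 1.014467.
C = 1.014467 / 0.037 = 27.42 m^(1/2)/s.

27.42


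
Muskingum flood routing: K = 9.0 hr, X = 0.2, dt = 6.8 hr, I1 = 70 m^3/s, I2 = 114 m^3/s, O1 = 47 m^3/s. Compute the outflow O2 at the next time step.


Muskingum coefficients:
denom = 2*K*(1-X) + dt = 2*9.0*(1-0.2) + 6.8 = 21.2.
C0 = (dt - 2*K*X)/denom = (6.8 - 2*9.0*0.2)/21.2 = 0.1509.
C1 = (dt + 2*K*X)/denom = (6.8 + 2*9.0*0.2)/21.2 = 0.4906.
C2 = (2*K*(1-X) - dt)/denom = 0.3585.
O2 = C0*I2 + C1*I1 + C2*O1
   = 0.1509*114 + 0.4906*70 + 0.3585*47
   = 68.4 m^3/s.

68.4


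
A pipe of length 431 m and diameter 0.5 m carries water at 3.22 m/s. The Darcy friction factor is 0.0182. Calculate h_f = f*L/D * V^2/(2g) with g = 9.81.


Darcy-Weisbach equation: h_f = f * (L/D) * V^2/(2g).
f * L/D = 0.0182 * 431/0.5 = 15.6884.
V^2/(2g) = 3.22^2 / (2*9.81) = 10.3684 / 19.62 = 0.5285 m.
h_f = 15.6884 * 0.5285 = 8.291 m.

8.291


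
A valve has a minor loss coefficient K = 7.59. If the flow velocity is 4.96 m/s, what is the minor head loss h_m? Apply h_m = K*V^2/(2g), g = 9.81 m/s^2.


Minor loss formula: h_m = K * V^2/(2g).
V^2 = 4.96^2 = 24.6016.
V^2/(2g) = 24.6016 / 19.62 = 1.2539 m.
h_m = 7.59 * 1.2539 = 9.5171 m.

9.5171


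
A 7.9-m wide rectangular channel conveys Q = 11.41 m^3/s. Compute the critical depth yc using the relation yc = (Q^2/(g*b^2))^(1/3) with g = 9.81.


Using yc = (Q^2 / (g * b^2))^(1/3):
Q^2 = 11.41^2 = 130.19.
g * b^2 = 9.81 * 7.9^2 = 9.81 * 62.41 = 612.24.
Q^2 / (g*b^2) = 130.19 / 612.24 = 0.2126.
yc = 0.2126^(1/3) = 0.5969 m.

0.5969


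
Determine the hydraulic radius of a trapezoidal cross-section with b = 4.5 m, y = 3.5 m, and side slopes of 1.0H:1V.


For a trapezoidal section with side slope z:
A = (b + z*y)*y = (4.5 + 1.0*3.5)*3.5 = 28.0 m^2.
P = b + 2*y*sqrt(1 + z^2) = 4.5 + 2*3.5*sqrt(1 + 1.0^2) = 14.399 m.
R = A/P = 28.0 / 14.399 = 1.9445 m.

1.9445


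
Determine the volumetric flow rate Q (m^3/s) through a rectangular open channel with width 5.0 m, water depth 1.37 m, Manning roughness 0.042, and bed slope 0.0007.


For a rectangular channel, the cross-sectional area A = b * y = 5.0 * 1.37 = 6.85 m^2.
The wetted perimeter P = b + 2y = 5.0 + 2*1.37 = 7.74 m.
Hydraulic radius R = A/P = 6.85/7.74 = 0.885 m.
Velocity V = (1/n)*R^(2/3)*S^(1/2) = (1/0.042)*0.885^(2/3)*0.0007^(1/2) = 0.5807 m/s.
Discharge Q = A * V = 6.85 * 0.5807 = 3.978 m^3/s.

3.978


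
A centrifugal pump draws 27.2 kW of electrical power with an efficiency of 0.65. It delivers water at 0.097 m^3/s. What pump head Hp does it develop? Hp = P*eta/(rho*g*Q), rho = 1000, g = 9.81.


Pump head formula: Hp = P * eta / (rho * g * Q).
Numerator: P * eta = 27.2 * 1000 * 0.65 = 17680.0 W.
Denominator: rho * g * Q = 1000 * 9.81 * 0.097 = 951.57.
Hp = 17680.0 / 951.57 = 18.58 m.

18.58


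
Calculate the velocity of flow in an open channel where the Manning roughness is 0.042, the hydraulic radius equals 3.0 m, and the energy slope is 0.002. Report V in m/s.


Manning's equation gives V = (1/n) * R^(2/3) * S^(1/2).
First, compute R^(2/3) = 3.0^(2/3) = 2.0801.
Next, S^(1/2) = 0.002^(1/2) = 0.044721.
Then 1/n = 1/0.042 = 23.81.
V = 23.81 * 2.0801 * 0.044721 = 2.2149 m/s.

2.2149


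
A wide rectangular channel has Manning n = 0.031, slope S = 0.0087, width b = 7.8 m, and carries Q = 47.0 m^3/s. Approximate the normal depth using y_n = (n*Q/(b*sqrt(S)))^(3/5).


We use the wide-channel approximation y_n = (n*Q/(b*sqrt(S)))^(3/5).
sqrt(S) = sqrt(0.0087) = 0.093274.
Numerator: n*Q = 0.031 * 47.0 = 1.457.
Denominator: b*sqrt(S) = 7.8 * 0.093274 = 0.727537.
arg = 2.0027.
y_n = 2.0027^(3/5) = 1.5169 m.

1.5169


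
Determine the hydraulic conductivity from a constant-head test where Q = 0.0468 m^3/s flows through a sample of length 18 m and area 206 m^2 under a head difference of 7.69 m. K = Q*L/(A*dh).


From K = Q*L / (A*dh):
Numerator: Q*L = 0.0468 * 18 = 0.8424.
Denominator: A*dh = 206 * 7.69 = 1584.14.
K = 0.8424 / 1584.14 = 0.000532 m/s.

0.000532


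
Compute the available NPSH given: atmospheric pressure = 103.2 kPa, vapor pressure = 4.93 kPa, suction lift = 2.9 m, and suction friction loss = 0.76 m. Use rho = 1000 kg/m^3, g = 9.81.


NPSHa = p_atm/(rho*g) - z_s - hf_s - p_vap/(rho*g).
p_atm/(rho*g) = 103.2*1000 / (1000*9.81) = 10.52 m.
p_vap/(rho*g) = 4.93*1000 / (1000*9.81) = 0.503 m.
NPSHa = 10.52 - 2.9 - 0.76 - 0.503
      = 6.36 m.

6.36


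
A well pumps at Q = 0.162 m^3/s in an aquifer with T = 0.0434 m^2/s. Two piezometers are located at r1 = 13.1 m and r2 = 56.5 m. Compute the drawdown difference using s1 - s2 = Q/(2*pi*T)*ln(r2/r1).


Thiem equation: s1 - s2 = Q/(2*pi*T) * ln(r2/r1).
ln(r2/r1) = ln(56.5/13.1) = 1.4616.
Q/(2*pi*T) = 0.162 / (2*pi*0.0434) = 0.162 / 0.2727 = 0.5941.
s1 - s2 = 0.5941 * 1.4616 = 0.8683 m.

0.8683


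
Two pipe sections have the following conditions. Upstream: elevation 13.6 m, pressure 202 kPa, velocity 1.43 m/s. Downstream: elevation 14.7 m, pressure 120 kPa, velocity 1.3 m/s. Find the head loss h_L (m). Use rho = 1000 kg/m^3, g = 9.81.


Total head at each section: H = z + p/(rho*g) + V^2/(2g).
H1 = 13.6 + 202*1000/(1000*9.81) + 1.43^2/(2*9.81)
   = 13.6 + 20.591 + 0.1042
   = 34.295 m.
H2 = 14.7 + 120*1000/(1000*9.81) + 1.3^2/(2*9.81)
   = 14.7 + 12.232 + 0.0861
   = 27.019 m.
h_L = H1 - H2 = 34.295 - 27.019 = 7.277 m.

7.277


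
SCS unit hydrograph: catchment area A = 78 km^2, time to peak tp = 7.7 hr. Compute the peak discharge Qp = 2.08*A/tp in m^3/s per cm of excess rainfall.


SCS formula: Qp = 2.08 * A / tp.
Qp = 2.08 * 78 / 7.7
   = 162.24 / 7.7
   = 21.07 m^3/s per cm.

21.07


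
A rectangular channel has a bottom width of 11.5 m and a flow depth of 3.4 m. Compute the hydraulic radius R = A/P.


For a rectangular section:
Flow area A = b * y = 11.5 * 3.4 = 39.1 m^2.
Wetted perimeter P = b + 2y = 11.5 + 2*3.4 = 18.3 m.
Hydraulic radius R = A/P = 39.1 / 18.3 = 2.1366 m.

2.1366


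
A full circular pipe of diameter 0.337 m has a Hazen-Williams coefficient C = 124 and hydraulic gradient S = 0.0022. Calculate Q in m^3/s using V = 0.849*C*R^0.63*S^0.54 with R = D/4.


For a full circular pipe, R = D/4 = 0.337/4 = 0.0843 m.
V = 0.849 * 124 * 0.0843^0.63 * 0.0022^0.54
  = 0.849 * 124 * 0.210431 * 0.03672
  = 0.8135 m/s.
Pipe area A = pi*D^2/4 = pi*0.337^2/4 = 0.0892 m^2.
Q = A * V = 0.0892 * 0.8135 = 0.0726 m^3/s.

0.0726


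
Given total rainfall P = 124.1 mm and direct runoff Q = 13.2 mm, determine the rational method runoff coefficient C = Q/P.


The runoff coefficient C = runoff depth / rainfall depth.
C = 13.2 / 124.1
  = 0.1064.

0.1064


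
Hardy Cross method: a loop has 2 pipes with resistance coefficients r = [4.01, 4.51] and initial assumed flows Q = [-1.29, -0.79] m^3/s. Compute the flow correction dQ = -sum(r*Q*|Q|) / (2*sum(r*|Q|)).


Numerator terms (r*Q*|Q|): 4.01*-1.29*|-1.29| = -6.673; 4.51*-0.79*|-0.79| = -2.8147.
Sum of numerator = -9.4877.
Denominator terms (r*|Q|): 4.01*|-1.29| = 5.1729; 4.51*|-0.79| = 3.5629.
2 * sum of denominator = 2 * 8.7358 = 17.4716.
dQ = --9.4877 / 17.4716 = 0.543 m^3/s.

0.543


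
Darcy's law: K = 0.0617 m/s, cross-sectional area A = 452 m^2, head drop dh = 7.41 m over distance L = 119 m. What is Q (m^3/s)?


Darcy's law: Q = K * A * i, where i = dh/L.
Hydraulic gradient i = 7.41 / 119 = 0.062269.
Q = 0.0617 * 452 * 0.062269
  = 1.7366 m^3/s.

1.7366


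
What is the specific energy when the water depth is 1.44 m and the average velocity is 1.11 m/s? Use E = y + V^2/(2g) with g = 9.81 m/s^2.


Specific energy E = y + V^2/(2g).
Velocity head = V^2/(2g) = 1.11^2 / (2*9.81) = 1.2321 / 19.62 = 0.0628 m.
E = 1.44 + 0.0628 = 1.5028 m.

1.5028


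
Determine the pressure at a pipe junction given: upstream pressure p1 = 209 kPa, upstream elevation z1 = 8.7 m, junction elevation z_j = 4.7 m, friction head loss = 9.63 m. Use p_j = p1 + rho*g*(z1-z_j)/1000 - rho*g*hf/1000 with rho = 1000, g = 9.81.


Junction pressure: p_j = p1 + rho*g*(z1 - z_j)/1000 - rho*g*hf/1000.
Elevation term = 1000*9.81*(8.7 - 4.7)/1000 = 39.24 kPa.
Friction term = 1000*9.81*9.63/1000 = 94.47 kPa.
p_j = 209 + 39.24 - 94.47 = 153.77 kPa.

153.77


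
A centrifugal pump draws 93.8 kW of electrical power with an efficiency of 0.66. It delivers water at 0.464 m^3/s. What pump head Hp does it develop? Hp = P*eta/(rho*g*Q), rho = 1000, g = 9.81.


Pump head formula: Hp = P * eta / (rho * g * Q).
Numerator: P * eta = 93.8 * 1000 * 0.66 = 61908.0 W.
Denominator: rho * g * Q = 1000 * 9.81 * 0.464 = 4551.84.
Hp = 61908.0 / 4551.84 = 13.6 m.

13.6


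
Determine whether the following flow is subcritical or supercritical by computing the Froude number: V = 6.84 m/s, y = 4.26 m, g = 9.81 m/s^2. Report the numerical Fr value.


The Froude number is defined as Fr = V / sqrt(g*y).
g*y = 9.81 * 4.26 = 41.7906.
sqrt(g*y) = sqrt(41.7906) = 6.4646.
Fr = 6.84 / 6.4646 = 1.0581.
Since Fr > 1, the flow is supercritical.

1.0581


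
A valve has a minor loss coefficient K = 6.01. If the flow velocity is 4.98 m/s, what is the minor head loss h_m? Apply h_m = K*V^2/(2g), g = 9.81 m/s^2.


Minor loss formula: h_m = K * V^2/(2g).
V^2 = 4.98^2 = 24.8004.
V^2/(2g) = 24.8004 / 19.62 = 1.264 m.
h_m = 6.01 * 1.264 = 7.5969 m.

7.5969


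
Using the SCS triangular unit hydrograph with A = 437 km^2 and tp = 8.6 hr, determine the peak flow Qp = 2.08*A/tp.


SCS formula: Qp = 2.08 * A / tp.
Qp = 2.08 * 437 / 8.6
   = 908.96 / 8.6
   = 105.69 m^3/s per cm.

105.69


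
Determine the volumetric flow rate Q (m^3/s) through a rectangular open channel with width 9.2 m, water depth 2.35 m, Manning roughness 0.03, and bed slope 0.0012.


For a rectangular channel, the cross-sectional area A = b * y = 9.2 * 2.35 = 21.62 m^2.
The wetted perimeter P = b + 2y = 9.2 + 2*2.35 = 13.9 m.
Hydraulic radius R = A/P = 21.62/13.9 = 1.5554 m.
Velocity V = (1/n)*R^(2/3)*S^(1/2) = (1/0.03)*1.5554^(2/3)*0.0012^(1/2) = 1.5501 m/s.
Discharge Q = A * V = 21.62 * 1.5501 = 33.513 m^3/s.

33.513


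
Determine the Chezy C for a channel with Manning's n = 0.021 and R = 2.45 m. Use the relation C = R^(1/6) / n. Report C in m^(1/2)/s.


The Chezy coefficient relates to Manning's n through C = R^(1/6) / n.
R^(1/6) = 2.45^(1/6) = 1.161077.
C = 1.161077 / 0.021 = 55.29 m^(1/2)/s.

55.29


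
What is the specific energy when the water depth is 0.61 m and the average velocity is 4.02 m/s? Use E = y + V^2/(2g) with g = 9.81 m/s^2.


Specific energy E = y + V^2/(2g).
Velocity head = V^2/(2g) = 4.02^2 / (2*9.81) = 16.1604 / 19.62 = 0.8237 m.
E = 0.61 + 0.8237 = 1.4337 m.

1.4337


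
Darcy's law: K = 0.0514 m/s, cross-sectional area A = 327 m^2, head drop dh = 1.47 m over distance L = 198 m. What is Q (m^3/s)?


Darcy's law: Q = K * A * i, where i = dh/L.
Hydraulic gradient i = 1.47 / 198 = 0.007424.
Q = 0.0514 * 327 * 0.007424
  = 0.1248 m^3/s.

0.1248


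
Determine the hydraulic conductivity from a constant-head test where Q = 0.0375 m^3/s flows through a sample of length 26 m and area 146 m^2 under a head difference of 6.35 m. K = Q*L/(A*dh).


From K = Q*L / (A*dh):
Numerator: Q*L = 0.0375 * 26 = 0.975.
Denominator: A*dh = 146 * 6.35 = 927.1.
K = 0.975 / 927.1 = 0.001052 m/s.

0.001052


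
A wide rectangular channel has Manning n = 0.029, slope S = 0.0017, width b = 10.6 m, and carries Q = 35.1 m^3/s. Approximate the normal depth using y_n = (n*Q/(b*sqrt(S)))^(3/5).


We use the wide-channel approximation y_n = (n*Q/(b*sqrt(S)))^(3/5).
sqrt(S) = sqrt(0.0017) = 0.041231.
Numerator: n*Q = 0.029 * 35.1 = 1.0179.
Denominator: b*sqrt(S) = 10.6 * 0.041231 = 0.437049.
arg = 2.329.
y_n = 2.329^(3/5) = 1.6608 m.

1.6608


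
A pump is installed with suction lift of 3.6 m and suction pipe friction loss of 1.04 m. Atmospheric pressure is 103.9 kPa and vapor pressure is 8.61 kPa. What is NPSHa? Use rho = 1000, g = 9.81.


NPSHa = p_atm/(rho*g) - z_s - hf_s - p_vap/(rho*g).
p_atm/(rho*g) = 103.9*1000 / (1000*9.81) = 10.591 m.
p_vap/(rho*g) = 8.61*1000 / (1000*9.81) = 0.878 m.
NPSHa = 10.591 - 3.6 - 1.04 - 0.878
      = 5.07 m.

5.07


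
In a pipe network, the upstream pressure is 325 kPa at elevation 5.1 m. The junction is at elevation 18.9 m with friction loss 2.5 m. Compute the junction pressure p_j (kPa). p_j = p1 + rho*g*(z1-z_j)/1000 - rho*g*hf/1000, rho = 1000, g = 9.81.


Junction pressure: p_j = p1 + rho*g*(z1 - z_j)/1000 - rho*g*hf/1000.
Elevation term = 1000*9.81*(5.1 - 18.9)/1000 = -135.378 kPa.
Friction term = 1000*9.81*2.5/1000 = 24.525 kPa.
p_j = 325 + -135.378 - 24.525 = 165.1 kPa.

165.1


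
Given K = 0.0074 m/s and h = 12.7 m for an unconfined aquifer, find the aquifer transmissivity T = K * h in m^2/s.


Transmissivity is defined as T = K * h.
T = 0.0074 * 12.7
  = 0.094 m^2/s.

0.094


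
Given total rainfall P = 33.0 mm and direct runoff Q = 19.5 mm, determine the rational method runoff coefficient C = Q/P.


The runoff coefficient C = runoff depth / rainfall depth.
C = 19.5 / 33.0
  = 0.5909.

0.5909


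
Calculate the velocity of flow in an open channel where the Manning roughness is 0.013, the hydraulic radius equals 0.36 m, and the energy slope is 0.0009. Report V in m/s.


Manning's equation gives V = (1/n) * R^(2/3) * S^(1/2).
First, compute R^(2/3) = 0.36^(2/3) = 0.5061.
Next, S^(1/2) = 0.0009^(1/2) = 0.03.
Then 1/n = 1/0.013 = 76.92.
V = 76.92 * 0.5061 * 0.03 = 1.1678 m/s.

1.1678


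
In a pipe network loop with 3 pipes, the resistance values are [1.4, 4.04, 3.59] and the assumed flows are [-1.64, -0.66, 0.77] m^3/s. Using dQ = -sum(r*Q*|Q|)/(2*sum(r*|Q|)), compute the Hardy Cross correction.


Numerator terms (r*Q*|Q|): 1.4*-1.64*|-1.64| = -3.7654; 4.04*-0.66*|-0.66| = -1.7598; 3.59*0.77*|0.77| = 2.1285.
Sum of numerator = -3.3968.
Denominator terms (r*|Q|): 1.4*|-1.64| = 2.296; 4.04*|-0.66| = 2.6664; 3.59*|0.77| = 2.7643.
2 * sum of denominator = 2 * 7.7267 = 15.4534.
dQ = --3.3968 / 15.4534 = 0.2198 m^3/s.

0.2198


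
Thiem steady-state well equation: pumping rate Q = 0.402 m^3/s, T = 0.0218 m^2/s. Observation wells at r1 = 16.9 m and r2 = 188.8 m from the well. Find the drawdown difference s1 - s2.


Thiem equation: s1 - s2 = Q/(2*pi*T) * ln(r2/r1).
ln(r2/r1) = ln(188.8/16.9) = 2.4134.
Q/(2*pi*T) = 0.402 / (2*pi*0.0218) = 0.402 / 0.137 = 2.9349.
s1 - s2 = 2.9349 * 2.4134 = 7.083 m.

7.083


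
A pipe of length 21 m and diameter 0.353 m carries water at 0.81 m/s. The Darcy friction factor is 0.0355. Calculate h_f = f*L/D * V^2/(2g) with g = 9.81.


Darcy-Weisbach equation: h_f = f * (L/D) * V^2/(2g).
f * L/D = 0.0355 * 21/0.353 = 2.1119.
V^2/(2g) = 0.81^2 / (2*9.81) = 0.6561 / 19.62 = 0.0334 m.
h_f = 2.1119 * 0.0334 = 0.071 m.

0.071


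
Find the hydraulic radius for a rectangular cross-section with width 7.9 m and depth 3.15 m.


For a rectangular section:
Flow area A = b * y = 7.9 * 3.15 = 24.89 m^2.
Wetted perimeter P = b + 2y = 7.9 + 2*3.15 = 14.2 m.
Hydraulic radius R = A/P = 24.89 / 14.2 = 1.7525 m.

1.7525


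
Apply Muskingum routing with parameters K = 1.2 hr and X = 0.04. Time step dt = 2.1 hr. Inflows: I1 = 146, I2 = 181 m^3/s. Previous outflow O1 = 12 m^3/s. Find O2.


Muskingum coefficients:
denom = 2*K*(1-X) + dt = 2*1.2*(1-0.04) + 2.1 = 4.404.
C0 = (dt - 2*K*X)/denom = (2.1 - 2*1.2*0.04)/4.404 = 0.455.
C1 = (dt + 2*K*X)/denom = (2.1 + 2*1.2*0.04)/4.404 = 0.4986.
C2 = (2*K*(1-X) - dt)/denom = 0.0463.
O2 = C0*I2 + C1*I1 + C2*O1
   = 0.455*181 + 0.4986*146 + 0.0463*12
   = 155.72 m^3/s.

155.72


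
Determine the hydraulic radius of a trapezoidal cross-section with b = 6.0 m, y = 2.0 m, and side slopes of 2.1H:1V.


For a trapezoidal section with side slope z:
A = (b + z*y)*y = (6.0 + 2.1*2.0)*2.0 = 20.4 m^2.
P = b + 2*y*sqrt(1 + z^2) = 6.0 + 2*2.0*sqrt(1 + 2.1^2) = 15.304 m.
R = A/P = 20.4 / 15.304 = 1.333 m.

1.333


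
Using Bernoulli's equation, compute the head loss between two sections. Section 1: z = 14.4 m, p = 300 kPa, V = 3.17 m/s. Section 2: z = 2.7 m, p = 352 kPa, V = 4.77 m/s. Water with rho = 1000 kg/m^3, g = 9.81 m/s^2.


Total head at each section: H = z + p/(rho*g) + V^2/(2g).
H1 = 14.4 + 300*1000/(1000*9.81) + 3.17^2/(2*9.81)
   = 14.4 + 30.581 + 0.5122
   = 45.493 m.
H2 = 2.7 + 352*1000/(1000*9.81) + 4.77^2/(2*9.81)
   = 2.7 + 35.882 + 1.1597
   = 39.741 m.
h_L = H1 - H2 = 45.493 - 39.741 = 5.752 m.

5.752


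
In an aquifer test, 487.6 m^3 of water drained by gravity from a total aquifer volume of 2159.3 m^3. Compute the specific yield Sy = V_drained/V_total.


Specific yield Sy = Volume drained / Total volume.
Sy = 487.6 / 2159.3
   = 0.2258.

0.2258


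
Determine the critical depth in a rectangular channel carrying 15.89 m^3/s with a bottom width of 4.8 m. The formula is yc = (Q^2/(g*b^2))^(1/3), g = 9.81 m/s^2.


Using yc = (Q^2 / (g * b^2))^(1/3):
Q^2 = 15.89^2 = 252.49.
g * b^2 = 9.81 * 4.8^2 = 9.81 * 23.04 = 226.02.
Q^2 / (g*b^2) = 252.49 / 226.02 = 1.1171.
yc = 1.1171^(1/3) = 1.0376 m.

1.0376


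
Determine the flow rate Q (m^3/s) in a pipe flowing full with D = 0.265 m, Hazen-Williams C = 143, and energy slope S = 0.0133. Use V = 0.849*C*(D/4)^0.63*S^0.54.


For a full circular pipe, R = D/4 = 0.265/4 = 0.0663 m.
V = 0.849 * 143 * 0.0663^0.63 * 0.0133^0.54
  = 0.849 * 143 * 0.180862 * 0.097024
  = 2.1304 m/s.
Pipe area A = pi*D^2/4 = pi*0.265^2/4 = 0.0552 m^2.
Q = A * V = 0.0552 * 2.1304 = 0.1175 m^3/s.

0.1175


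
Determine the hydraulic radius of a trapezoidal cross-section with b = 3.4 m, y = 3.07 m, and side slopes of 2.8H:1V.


For a trapezoidal section with side slope z:
A = (b + z*y)*y = (3.4 + 2.8*3.07)*3.07 = 36.828 m^2.
P = b + 2*y*sqrt(1 + z^2) = 3.4 + 2*3.07*sqrt(1 + 2.8^2) = 21.656 m.
R = A/P = 36.828 / 21.656 = 1.7006 m.

1.7006


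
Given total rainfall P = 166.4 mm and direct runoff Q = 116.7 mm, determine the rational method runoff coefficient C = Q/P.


The runoff coefficient C = runoff depth / rainfall depth.
C = 116.7 / 166.4
  = 0.7013.

0.7013


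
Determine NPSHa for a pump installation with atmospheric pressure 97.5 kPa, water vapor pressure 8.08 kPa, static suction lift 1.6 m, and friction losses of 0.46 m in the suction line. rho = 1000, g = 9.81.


NPSHa = p_atm/(rho*g) - z_s - hf_s - p_vap/(rho*g).
p_atm/(rho*g) = 97.5*1000 / (1000*9.81) = 9.939 m.
p_vap/(rho*g) = 8.08*1000 / (1000*9.81) = 0.824 m.
NPSHa = 9.939 - 1.6 - 0.46 - 0.824
      = 7.06 m.

7.06


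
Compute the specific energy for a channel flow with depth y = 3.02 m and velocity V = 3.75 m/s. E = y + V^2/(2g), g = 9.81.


Specific energy E = y + V^2/(2g).
Velocity head = V^2/(2g) = 3.75^2 / (2*9.81) = 14.0625 / 19.62 = 0.7167 m.
E = 3.02 + 0.7167 = 3.7367 m.

3.7367


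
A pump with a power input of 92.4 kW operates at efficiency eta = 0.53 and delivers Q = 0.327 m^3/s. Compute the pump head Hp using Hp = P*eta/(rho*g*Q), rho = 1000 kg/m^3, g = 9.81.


Pump head formula: Hp = P * eta / (rho * g * Q).
Numerator: P * eta = 92.4 * 1000 * 0.53 = 48972.0 W.
Denominator: rho * g * Q = 1000 * 9.81 * 0.327 = 3207.87.
Hp = 48972.0 / 3207.87 = 15.27 m.

15.27
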